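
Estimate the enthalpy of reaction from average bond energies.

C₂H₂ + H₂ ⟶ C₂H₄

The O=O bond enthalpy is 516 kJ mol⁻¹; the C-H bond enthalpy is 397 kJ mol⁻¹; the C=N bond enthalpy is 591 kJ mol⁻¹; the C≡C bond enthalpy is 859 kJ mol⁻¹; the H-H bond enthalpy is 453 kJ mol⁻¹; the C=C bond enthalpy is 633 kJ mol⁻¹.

Bonds broken (reactants):
  C≡C: 1 × 859 = 859
  C-H: 2 × 397 = 794
  H-H: 1 × 453 = 453
  Σ(broken) = 2106 kJ
Bonds formed (products):
  C-H: 4 × 397 = 1588
  C=C: 1 × 633 = 633
  Σ(formed) = 2221 kJ
ΔH = Σ(broken) − Σ(formed) = 2106 − 2221 = −115 kJ

ΔH ≈ −115 kJ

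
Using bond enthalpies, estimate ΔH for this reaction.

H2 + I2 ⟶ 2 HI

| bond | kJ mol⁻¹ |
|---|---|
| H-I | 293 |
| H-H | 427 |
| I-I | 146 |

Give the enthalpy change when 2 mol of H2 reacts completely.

ΔH = −26 kJ

Bonds broken (reactants):
  H-H: 1 × 427 = 427
  I-I: 1 × 146 = 146
  Σ(broken) = 573 kJ
Bonds formed (products):
  H-I: 2 × 293 = 586
  Σ(formed) = 586 kJ
ΔH = Σ(broken) − Σ(formed) = 573 − 586 = −13 kJ
For 2× the reaction as written: 2 × (−13) = −26 kJ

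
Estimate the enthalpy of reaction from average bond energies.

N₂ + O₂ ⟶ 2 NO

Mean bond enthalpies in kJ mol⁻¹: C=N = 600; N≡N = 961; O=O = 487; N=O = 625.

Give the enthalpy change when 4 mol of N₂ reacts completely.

Bonds broken (reactants):
  N≡N: 1 × 961 = 961
  O=O: 1 × 487 = 487
  Σ(broken) = 1448 kJ
Bonds formed (products):
  N=O: 2 × 625 = 1250
  Σ(formed) = 1250 kJ
ΔH = Σ(broken) − Σ(formed) = 1448 − 1250 = +198 kJ
For 4× the reaction as written: 4 × (+198) = +792 kJ

ΔH = +792 kJ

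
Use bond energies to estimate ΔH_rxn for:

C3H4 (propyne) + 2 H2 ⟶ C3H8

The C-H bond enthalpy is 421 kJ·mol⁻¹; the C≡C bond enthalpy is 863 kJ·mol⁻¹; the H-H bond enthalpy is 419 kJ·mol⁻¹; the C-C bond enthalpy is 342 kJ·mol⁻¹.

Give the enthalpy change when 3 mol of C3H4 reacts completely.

Bonds broken (reactants):
  C≡C: 1 × 863 = 863
  C-C: 1 × 342 = 342
  C-H: 4 × 421 = 1684
  H-H: 2 × 419 = 838
  Σ(broken) = 3727 kJ
Bonds formed (products):
  C-C: 2 × 342 = 684
  C-H: 8 × 421 = 3368
  Σ(formed) = 4052 kJ
ΔH = Σ(broken) − Σ(formed) = 3727 − 4052 = −325 kJ
For 3× the reaction as written: 3 × (−325) = −975 kJ

ΔH = −975 kJ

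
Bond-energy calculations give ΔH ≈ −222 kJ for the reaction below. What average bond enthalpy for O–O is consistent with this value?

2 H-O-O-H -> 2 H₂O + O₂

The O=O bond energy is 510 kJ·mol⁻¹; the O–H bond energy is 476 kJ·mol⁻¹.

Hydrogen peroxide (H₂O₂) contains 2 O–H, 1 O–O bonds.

Let D be the O–O bond energy.
Σ(broken) = 4×476 + 2×D = 1904 + 2D
Σ(formed) = 4×476 + 1×510 = 2414
ΔH = Σ(broken) − Σ(formed) = (1904 + 2D) − (2414) = −510 + 2D
Setting this equal to −222 kJ gives 2D = 288, so D = 144 kJ/mol.

D(O–O) ≈ 144 kJ/mol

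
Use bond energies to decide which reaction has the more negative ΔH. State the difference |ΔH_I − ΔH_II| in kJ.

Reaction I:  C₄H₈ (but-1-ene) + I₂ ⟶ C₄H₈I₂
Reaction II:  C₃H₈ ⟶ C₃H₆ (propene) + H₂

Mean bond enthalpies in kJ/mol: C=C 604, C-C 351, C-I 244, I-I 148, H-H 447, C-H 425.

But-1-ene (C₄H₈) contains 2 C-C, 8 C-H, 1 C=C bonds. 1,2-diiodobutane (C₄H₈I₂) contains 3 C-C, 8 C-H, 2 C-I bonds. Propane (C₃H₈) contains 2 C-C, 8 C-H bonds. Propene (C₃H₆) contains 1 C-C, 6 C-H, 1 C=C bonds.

Reaction I:
  Bonds broken (reactants):
    C-C: 2 × 351 = 702
    C-H: 8 × 425 = 3400
    C=C: 1 × 604 = 604
    I-I: 1 × 148 = 148
    Σ(broken) = 4854 kJ
  Bonds formed (products):
    C-C: 3 × 351 = 1053
    C-H: 8 × 425 = 3400
    C-I: 2 × 244 = 488
    Σ(formed) = 4941 kJ
  ΔH_I = 4854 − 4941 = −87 kJ
Reaction II:
  Bonds broken (reactants):
    C-C: 2 × 351 = 702
    C-H: 8 × 425 = 3400
    Σ(broken) = 4102 kJ
  Bonds formed (products):
    C-C: 1 × 351 = 351
    C-H: 6 × 425 = 2550
    C=C: 1 × 604 = 604
    H-H: 1 × 447 = 447
    Σ(formed) = 3952 kJ
  ΔH_II = 4102 − 3952 = +150 kJ
ΔH_I − ΔH_II = −237 kJ, so reaction I has the more negative ΔH; |ΔH_I − ΔH_II| = 237 kJ.

Reaction I, by 237 kJ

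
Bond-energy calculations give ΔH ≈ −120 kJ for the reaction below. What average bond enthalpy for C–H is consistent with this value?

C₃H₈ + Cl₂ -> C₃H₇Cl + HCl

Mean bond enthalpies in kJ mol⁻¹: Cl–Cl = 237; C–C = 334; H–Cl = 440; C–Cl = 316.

Let D be the C–H bond energy.
Σ(broken) = 2×334 + 8×D + 1×237 = 905 + 8D
Σ(formed) = 2×334 + 1×316 + 7×D + 1×440 = 1424 + 7D
ΔH = Σ(broken) − Σ(formed) = (905 + 8D) − (1424 + 7D) = −519 + D
Setting this equal to −120 kJ gives D = 399 kJ/mol.

D(C–H) ≈ 399 kJ/mol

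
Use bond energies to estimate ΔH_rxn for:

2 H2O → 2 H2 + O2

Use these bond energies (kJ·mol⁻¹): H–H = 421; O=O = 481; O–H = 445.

ΔH ≈ +457 kJ

Bonds broken (reactants):
  O–H: 4 × 445 = 1780
  Σ(broken) = 1780 kJ
Bonds formed (products):
  H–H: 2 × 421 = 842
  O=O: 1 × 481 = 481
  Σ(formed) = 1323 kJ
ΔH = Σ(broken) − Σ(formed) = 1780 − 1323 = +457 kJ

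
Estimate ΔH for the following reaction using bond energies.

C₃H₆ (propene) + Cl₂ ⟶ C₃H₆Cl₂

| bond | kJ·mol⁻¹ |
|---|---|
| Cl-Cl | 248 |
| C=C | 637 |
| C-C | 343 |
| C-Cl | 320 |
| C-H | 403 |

Bonds broken (reactants):
  C-C: 1 × 343 = 343
  C-H: 6 × 403 = 2418
  C=C: 1 × 637 = 637
  Cl-Cl: 1 × 248 = 248
  Σ(broken) = 3646 kJ
Bonds formed (products):
  C-C: 2 × 343 = 686
  C-Cl: 2 × 320 = 640
  C-H: 6 × 403 = 2418
  Σ(formed) = 3744 kJ
ΔH = Σ(broken) − Σ(formed) = 3646 − 3744 = −98 kJ

ΔH ≈ −98 kJ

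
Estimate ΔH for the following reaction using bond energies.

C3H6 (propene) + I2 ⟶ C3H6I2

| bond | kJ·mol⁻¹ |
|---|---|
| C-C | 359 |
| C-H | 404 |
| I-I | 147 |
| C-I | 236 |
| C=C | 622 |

Bonds broken (reactants):
  C-C: 1 × 359 = 359
  C-H: 6 × 404 = 2424
  C=C: 1 × 622 = 622
  I-I: 1 × 147 = 147
  Σ(broken) = 3552 kJ
Bonds formed (products):
  C-C: 2 × 359 = 718
  C-H: 6 × 404 = 2424
  C-I: 2 × 236 = 472
  Σ(formed) = 3614 kJ
ΔH = Σ(broken) − Σ(formed) = 3552 − 3614 = −62 kJ

ΔH ≈ −62 kJ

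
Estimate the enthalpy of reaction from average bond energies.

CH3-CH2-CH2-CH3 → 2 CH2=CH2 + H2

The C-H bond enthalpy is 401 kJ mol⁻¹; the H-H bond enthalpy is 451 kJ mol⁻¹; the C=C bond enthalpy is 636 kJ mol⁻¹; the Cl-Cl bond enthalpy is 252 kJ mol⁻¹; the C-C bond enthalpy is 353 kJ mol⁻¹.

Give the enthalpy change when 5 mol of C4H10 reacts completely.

ΔH = +690 kJ

Bonds broken (reactants):
  C-C: 3 × 353 = 1059
  C-H: 10 × 401 = 4010
  Σ(broken) = 5069 kJ
Bonds formed (products):
  C-H: 8 × 401 = 3208
  C=C: 2 × 636 = 1272
  H-H: 1 × 451 = 451
  Σ(formed) = 4931 kJ
ΔH = Σ(broken) − Σ(formed) = 5069 − 4931 = +138 kJ
For 5× the reaction as written: 5 × (+138) = +690 kJ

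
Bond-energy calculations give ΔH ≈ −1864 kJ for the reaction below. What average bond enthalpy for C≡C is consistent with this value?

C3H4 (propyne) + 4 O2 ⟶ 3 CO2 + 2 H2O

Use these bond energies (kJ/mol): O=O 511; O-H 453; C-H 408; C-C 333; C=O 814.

Let D be the C≡C bond energy.
Σ(broken) = 1×D + 1×333 + 4×408 + 4×511 = 4009 + D
Σ(formed) = 6×814 + 4×453 = 6696
ΔH = Σ(broken) − Σ(formed) = (4009 + D) − (6696) = −2687 + D
Setting this equal to −1864 kJ gives D = 823 kJ/mol.

D(C≡C) ≈ 823 kJ/mol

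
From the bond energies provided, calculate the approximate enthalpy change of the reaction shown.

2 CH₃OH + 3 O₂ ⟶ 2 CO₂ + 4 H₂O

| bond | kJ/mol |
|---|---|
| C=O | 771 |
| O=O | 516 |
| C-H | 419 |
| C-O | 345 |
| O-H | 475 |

Bonds broken (reactants):
  C-H: 6 × 419 = 2514
  C-O: 2 × 345 = 690
  O-H: 2 × 475 = 950
  O=O: 3 × 516 = 1548
  Σ(broken) = 5702 kJ
Bonds formed (products):
  C=O: 4 × 771 = 3084
  O-H: 8 × 475 = 3800
  Σ(formed) = 6884 kJ
ΔH = Σ(broken) − Σ(formed) = 5702 − 6884 = −1182 kJ

ΔH ≈ −1182 kJ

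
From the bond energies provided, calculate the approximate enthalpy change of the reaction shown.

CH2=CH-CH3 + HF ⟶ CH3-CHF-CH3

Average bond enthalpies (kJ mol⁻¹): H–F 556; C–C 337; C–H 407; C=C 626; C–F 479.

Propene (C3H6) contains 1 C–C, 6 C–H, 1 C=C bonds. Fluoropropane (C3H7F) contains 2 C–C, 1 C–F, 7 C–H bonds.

Bonds broken (reactants):
  C–C: 1 × 337 = 337
  C–H: 6 × 407 = 2442
  C=C: 1 × 626 = 626
  H–F: 1 × 556 = 556
  Σ(broken) = 3961 kJ
Bonds formed (products):
  C–C: 2 × 337 = 674
  C–F: 1 × 479 = 479
  C–H: 7 × 407 = 2849
  Σ(formed) = 4002 kJ
ΔH = Σ(broken) − Σ(formed) = 3961 − 4002 = −41 kJ

ΔH ≈ −41 kJ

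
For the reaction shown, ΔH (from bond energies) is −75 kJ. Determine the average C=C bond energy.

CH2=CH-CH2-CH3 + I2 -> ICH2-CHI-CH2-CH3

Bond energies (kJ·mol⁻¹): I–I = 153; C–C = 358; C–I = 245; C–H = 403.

Let D be the C=C bond energy.
Σ(broken) = 2×358 + 8×403 + 1×D + 1×153 = 4093 + D
Σ(formed) = 3×358 + 8×403 + 2×245 = 4788
ΔH = Σ(broken) − Σ(formed) = (4093 + D) − (4788) = −695 + D
Setting this equal to −75 kJ gives D = 620 kJ/mol.

D(C=C) ≈ 620 kJ/mol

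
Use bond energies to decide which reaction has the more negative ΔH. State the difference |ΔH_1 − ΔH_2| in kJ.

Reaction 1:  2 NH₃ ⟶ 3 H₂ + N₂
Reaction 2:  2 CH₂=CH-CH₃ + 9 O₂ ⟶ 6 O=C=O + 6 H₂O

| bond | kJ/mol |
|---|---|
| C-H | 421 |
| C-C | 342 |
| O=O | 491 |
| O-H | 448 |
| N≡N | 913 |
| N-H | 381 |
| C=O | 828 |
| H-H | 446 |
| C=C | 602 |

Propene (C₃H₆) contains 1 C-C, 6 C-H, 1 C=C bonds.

Reaction 2, by 3988 kJ

Reaction 1:
  Bonds broken (reactants):
    N-H: 6 × 381 = 2286
    Σ(broken) = 2286 kJ
  Bonds formed (products):
    H-H: 3 × 446 = 1338
    N≡N: 1 × 913 = 913
    Σ(formed) = 2251 kJ
  ΔH_1 = 2286 − 2251 = +35 kJ
Reaction 2:
  Bonds broken (reactants):
    C-C: 2 × 342 = 684
    C-H: 12 × 421 = 5052
    C=C: 2 × 602 = 1204
    O=O: 9 × 491 = 4419
    Σ(broken) = 11359 kJ
  Bonds formed (products):
    C=O: 12 × 828 = 9936
    O-H: 12 × 448 = 5376
    Σ(formed) = 15312 kJ
  ΔH_2 = 11359 − 15312 = −3953 kJ
ΔH_1 − ΔH_2 = +3988 kJ, so reaction 2 has the more negative ΔH; |ΔH_1 − ΔH_2| = 3988 kJ.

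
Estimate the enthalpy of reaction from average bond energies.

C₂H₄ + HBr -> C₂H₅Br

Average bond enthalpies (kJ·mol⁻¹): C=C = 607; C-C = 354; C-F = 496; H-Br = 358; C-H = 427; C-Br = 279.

Bonds broken (reactants):
  C-H: 4 × 427 = 1708
  C=C: 1 × 607 = 607
  H-Br: 1 × 358 = 358
  Σ(broken) = 2673 kJ
Bonds formed (products):
  C-Br: 1 × 279 = 279
  C-C: 1 × 354 = 354
  C-H: 5 × 427 = 2135
  Σ(formed) = 2768 kJ
ΔH = Σ(broken) − Σ(formed) = 2673 − 2768 = −95 kJ

ΔH ≈ −95 kJ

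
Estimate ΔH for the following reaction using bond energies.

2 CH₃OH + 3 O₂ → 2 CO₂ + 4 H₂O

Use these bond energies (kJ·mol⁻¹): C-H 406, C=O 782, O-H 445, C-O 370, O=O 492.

Bonds broken (reactants):
  C-H: 6 × 406 = 2436
  C-O: 2 × 370 = 740
  O-H: 2 × 445 = 890
  O=O: 3 × 492 = 1476
  Σ(broken) = 5542 kJ
Bonds formed (products):
  C=O: 4 × 782 = 3128
  O-H: 8 × 445 = 3560
  Σ(formed) = 6688 kJ
ΔH = Σ(broken) − Σ(formed) = 5542 − 6688 = −1146 kJ

ΔH ≈ −1146 kJ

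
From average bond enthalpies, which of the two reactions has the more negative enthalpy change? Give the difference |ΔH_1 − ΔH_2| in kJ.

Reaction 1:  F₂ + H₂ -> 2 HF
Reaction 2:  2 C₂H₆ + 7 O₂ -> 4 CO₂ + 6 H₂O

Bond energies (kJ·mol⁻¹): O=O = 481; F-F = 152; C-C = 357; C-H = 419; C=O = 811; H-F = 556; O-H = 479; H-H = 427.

Reaction 1:
  Bonds broken (reactants):
    F-F: 1 × 152 = 152
    H-H: 1 × 427 = 427
    Σ(broken) = 579 kJ
  Bonds formed (products):
    H-F: 2 × 556 = 1112
    Σ(formed) = 1112 kJ
  ΔH_1 = 579 − 1112 = −533 kJ
Reaction 2:
  Bonds broken (reactants):
    C-C: 2 × 357 = 714
    C-H: 12 × 419 = 5028
    O=O: 7 × 481 = 3367
    Σ(broken) = 9109 kJ
  Bonds formed (products):
    C=O: 8 × 811 = 6488
    O-H: 12 × 479 = 5748
    Σ(formed) = 12236 kJ
  ΔH_2 = 9109 − 12236 = −3127 kJ
ΔH_1 − ΔH_2 = +2594 kJ, so reaction 2 has the more negative ΔH; |ΔH_1 − ΔH_2| = 2594 kJ.

Reaction 2, by 2594 kJ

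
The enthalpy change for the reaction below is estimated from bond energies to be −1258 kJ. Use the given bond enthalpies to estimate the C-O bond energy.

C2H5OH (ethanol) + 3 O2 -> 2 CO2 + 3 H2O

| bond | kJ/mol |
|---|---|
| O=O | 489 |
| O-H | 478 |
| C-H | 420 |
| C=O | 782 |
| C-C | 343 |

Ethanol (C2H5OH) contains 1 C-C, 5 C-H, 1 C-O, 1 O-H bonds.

D(C-O) ≈ 350 kJ/mol

Let D be the C-O bond energy.
Σ(broken) = 1×343 + 5×420 + 1×D + 1×478 + 3×489 = 4388 + D
Σ(formed) = 4×782 + 6×478 = 5996
ΔH = Σ(broken) − Σ(formed) = (4388 + D) − (5996) = −1608 + D
Setting this equal to −1258 kJ gives D = 350 kJ/mol.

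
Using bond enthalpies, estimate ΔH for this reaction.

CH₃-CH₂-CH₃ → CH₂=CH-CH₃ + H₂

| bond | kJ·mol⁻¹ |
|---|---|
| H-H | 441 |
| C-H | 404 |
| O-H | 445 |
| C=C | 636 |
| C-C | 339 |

Bonds broken (reactants):
  C-C: 2 × 339 = 678
  C-H: 8 × 404 = 3232
  Σ(broken) = 3910 kJ
Bonds formed (products):
  C-C: 1 × 339 = 339
  C-H: 6 × 404 = 2424
  C=C: 1 × 636 = 636
  H-H: 1 × 441 = 441
  Σ(formed) = 3840 kJ
ΔH = Σ(broken) − Σ(formed) = 3910 − 3840 = +70 kJ

ΔH ≈ +70 kJ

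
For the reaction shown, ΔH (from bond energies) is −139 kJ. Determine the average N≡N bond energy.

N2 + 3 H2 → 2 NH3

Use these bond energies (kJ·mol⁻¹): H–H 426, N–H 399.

D(N≡N) ≈ 977 kJ/mol

Let D be the N≡N bond energy.
Σ(broken) = 3×426 + 1×D = 1278 + D
Σ(formed) = 6×399 = 2394
ΔH = Σ(broken) − Σ(formed) = (1278 + D) − (2394) = −1116 + D
Setting this equal to −139 kJ gives D = 977 kJ/mol.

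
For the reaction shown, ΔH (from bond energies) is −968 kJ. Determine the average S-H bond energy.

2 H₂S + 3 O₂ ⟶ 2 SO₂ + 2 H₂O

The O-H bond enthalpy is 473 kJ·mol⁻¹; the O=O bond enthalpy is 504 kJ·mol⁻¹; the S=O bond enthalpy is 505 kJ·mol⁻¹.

Let D be the S-H bond energy.
Σ(broken) = 3×504 + 4×D = 1512 + 4D
Σ(formed) = 4×473 + 4×505 = 3912
ΔH = Σ(broken) − Σ(formed) = (1512 + 4D) − (3912) = −2400 + 4D
Setting this equal to −968 kJ gives 4D = 1432, so D = 358 kJ/mol.

D(S-H) ≈ 358 kJ/mol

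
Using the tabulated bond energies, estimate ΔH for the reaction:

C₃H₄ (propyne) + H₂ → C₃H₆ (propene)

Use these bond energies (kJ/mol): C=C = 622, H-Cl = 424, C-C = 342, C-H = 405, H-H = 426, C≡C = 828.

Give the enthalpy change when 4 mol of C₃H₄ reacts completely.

ΔH = −712 kJ

Bonds broken (reactants):
  C≡C: 1 × 828 = 828
  C-C: 1 × 342 = 342
  C-H: 4 × 405 = 1620
  H-H: 1 × 426 = 426
  Σ(broken) = 3216 kJ
Bonds formed (products):
  C-C: 1 × 342 = 342
  C-H: 6 × 405 = 2430
  C=C: 1 × 622 = 622
  Σ(formed) = 3394 kJ
ΔH = Σ(broken) − Σ(formed) = 3216 − 3394 = −178 kJ
For 4× the reaction as written: 4 × (−178) = −712 kJ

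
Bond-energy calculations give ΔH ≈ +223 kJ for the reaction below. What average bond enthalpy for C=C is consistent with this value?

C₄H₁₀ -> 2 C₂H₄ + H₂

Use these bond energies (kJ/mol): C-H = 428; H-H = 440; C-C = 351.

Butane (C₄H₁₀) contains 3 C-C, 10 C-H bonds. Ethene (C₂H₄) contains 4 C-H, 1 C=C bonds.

D(C=C) ≈ 623 kJ/mol

Let D be the C=C bond energy.
Σ(broken) = 3×351 + 10×428 = 5333
Σ(formed) = 8×428 + 2×D + 1×440 = 3864 + 2D
ΔH = Σ(broken) − Σ(formed) = (5333) − (3864 + 2D) = +1469 − 2D
Setting this equal to +223 kJ gives 2D = 1246, so D = 623 kJ/mol.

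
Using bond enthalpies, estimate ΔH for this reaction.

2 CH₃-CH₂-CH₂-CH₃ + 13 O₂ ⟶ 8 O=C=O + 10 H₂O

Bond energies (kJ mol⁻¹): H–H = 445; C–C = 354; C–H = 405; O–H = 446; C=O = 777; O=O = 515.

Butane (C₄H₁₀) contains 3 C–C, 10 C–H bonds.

Bonds broken (reactants):
  C–C: 6 × 354 = 2124
  C–H: 20 × 405 = 8100
  O=O: 13 × 515 = 6695
  Σ(broken) = 16919 kJ
Bonds formed (products):
  C=O: 16 × 777 = 12432
  O–H: 20 × 446 = 8920
  Σ(formed) = 21352 kJ
ΔH = Σ(broken) − Σ(formed) = 16919 − 21352 = −4433 kJ

ΔH ≈ −4433 kJ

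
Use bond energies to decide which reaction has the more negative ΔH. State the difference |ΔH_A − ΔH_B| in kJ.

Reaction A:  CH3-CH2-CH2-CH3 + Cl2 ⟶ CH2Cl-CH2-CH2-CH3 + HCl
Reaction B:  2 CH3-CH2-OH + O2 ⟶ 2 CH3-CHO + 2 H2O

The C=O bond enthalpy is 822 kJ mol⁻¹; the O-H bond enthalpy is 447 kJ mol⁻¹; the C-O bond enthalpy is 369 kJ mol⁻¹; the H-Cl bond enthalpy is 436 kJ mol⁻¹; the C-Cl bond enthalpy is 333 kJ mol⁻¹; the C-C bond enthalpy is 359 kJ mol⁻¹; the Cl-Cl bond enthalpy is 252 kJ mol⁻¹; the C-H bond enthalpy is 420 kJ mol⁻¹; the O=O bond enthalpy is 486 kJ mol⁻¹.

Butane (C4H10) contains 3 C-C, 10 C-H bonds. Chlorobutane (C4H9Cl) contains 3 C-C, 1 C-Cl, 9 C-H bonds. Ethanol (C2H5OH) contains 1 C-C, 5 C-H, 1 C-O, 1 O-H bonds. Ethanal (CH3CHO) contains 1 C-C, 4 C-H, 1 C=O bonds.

Reaction A:
  Bonds broken (reactants):
    C-C: 3 × 359 = 1077
    C-H: 10 × 420 = 4200
    Cl-Cl: 1 × 252 = 252
    Σ(broken) = 5529 kJ
  Bonds formed (products):
    C-C: 3 × 359 = 1077
    C-Cl: 1 × 333 = 333
    C-H: 9 × 420 = 3780
    H-Cl: 1 × 436 = 436
    Σ(formed) = 5626 kJ
  ΔH_A = 5529 − 5626 = −97 kJ
Reaction B:
  Bonds broken (reactants):
    C-C: 2 × 359 = 718
    C-H: 10 × 420 = 4200
    C-O: 2 × 369 = 738
    O-H: 2 × 447 = 894
    O=O: 1 × 486 = 486
    Σ(broken) = 7036 kJ
  Bonds formed (products):
    C-C: 2 × 359 = 718
    C-H: 8 × 420 = 3360
    C=O: 2 × 822 = 1644
    O-H: 4 × 447 = 1788
    Σ(formed) = 7510 kJ
  ΔH_B = 7036 − 7510 = −474 kJ
ΔH_A − ΔH_B = +377 kJ, so reaction B has the more negative ΔH; |ΔH_A − ΔH_B| = 377 kJ.

Reaction B, by 377 kJ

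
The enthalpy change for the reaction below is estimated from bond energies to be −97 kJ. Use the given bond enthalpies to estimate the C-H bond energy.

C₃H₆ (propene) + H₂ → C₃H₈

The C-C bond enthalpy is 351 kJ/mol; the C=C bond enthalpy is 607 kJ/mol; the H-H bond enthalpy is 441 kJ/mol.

D(C-H) ≈ 397 kJ/mol

Let D be the C-H bond energy.
Σ(broken) = 1×351 + 6×D + 1×607 + 1×441 = 1399 + 6D
Σ(formed) = 2×351 + 8×D = 702 + 8D
ΔH = Σ(broken) − Σ(formed) = (1399 + 6D) − (702 + 8D) = +697 − 2D
Setting this equal to −97 kJ gives 2D = 794, so D = 397 kJ/mol.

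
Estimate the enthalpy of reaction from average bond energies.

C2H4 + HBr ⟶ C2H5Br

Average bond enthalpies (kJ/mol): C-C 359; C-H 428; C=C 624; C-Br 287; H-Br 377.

Bonds broken (reactants):
  C-H: 4 × 428 = 1712
  C=C: 1 × 624 = 624
  H-Br: 1 × 377 = 377
  Σ(broken) = 2713 kJ
Bonds formed (products):
  C-Br: 1 × 287 = 287
  C-C: 1 × 359 = 359
  C-H: 5 × 428 = 2140
  Σ(formed) = 2786 kJ
ΔH = Σ(broken) − Σ(formed) = 2713 − 2786 = −73 kJ

ΔH ≈ −73 kJ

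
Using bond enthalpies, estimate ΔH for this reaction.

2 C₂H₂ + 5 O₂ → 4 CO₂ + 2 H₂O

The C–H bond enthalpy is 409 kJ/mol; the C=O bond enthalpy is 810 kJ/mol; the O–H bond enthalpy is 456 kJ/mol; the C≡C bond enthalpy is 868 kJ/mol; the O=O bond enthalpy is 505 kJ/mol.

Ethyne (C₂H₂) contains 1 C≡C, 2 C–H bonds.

Bonds broken (reactants):
  C≡C: 2 × 868 = 1736
  C–H: 4 × 409 = 1636
  O=O: 5 × 505 = 2525
  Σ(broken) = 5897 kJ
Bonds formed (products):
  C=O: 8 × 810 = 6480
  O–H: 4 × 456 = 1824
  Σ(formed) = 8304 kJ
ΔH = Σ(broken) − Σ(formed) = 5897 − 8304 = −2407 kJ

ΔH ≈ −2407 kJ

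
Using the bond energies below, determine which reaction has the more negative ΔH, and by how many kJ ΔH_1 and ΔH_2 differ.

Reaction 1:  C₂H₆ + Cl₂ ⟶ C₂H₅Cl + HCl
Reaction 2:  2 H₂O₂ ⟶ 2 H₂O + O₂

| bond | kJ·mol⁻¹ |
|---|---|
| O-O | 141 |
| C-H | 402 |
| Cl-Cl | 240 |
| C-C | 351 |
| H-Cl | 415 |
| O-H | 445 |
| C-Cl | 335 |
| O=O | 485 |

Reaction 1:
  Bonds broken (reactants):
    C-C: 1 × 351 = 351
    C-H: 6 × 402 = 2412
    Cl-Cl: 1 × 240 = 240
    Σ(broken) = 3003 kJ
  Bonds formed (products):
    C-C: 1 × 351 = 351
    C-Cl: 1 × 335 = 335
    C-H: 5 × 402 = 2010
    H-Cl: 1 × 415 = 415
    Σ(formed) = 3111 kJ
  ΔH_1 = 3003 − 3111 = −108 kJ
Reaction 2:
  Bonds broken (reactants):
    O-H: 4 × 445 = 1780
    O-O: 2 × 141 = 282
    Σ(broken) = 2062 kJ
  Bonds formed (products):
    O-H: 4 × 445 = 1780
    O=O: 1 × 485 = 485
    Σ(formed) = 2265 kJ
  ΔH_2 = 2062 − 2265 = −203 kJ
ΔH_1 − ΔH_2 = +95 kJ, so reaction 2 has the more negative ΔH; |ΔH_1 − ΔH_2| = 95 kJ.

Reaction 2, by 95 kJ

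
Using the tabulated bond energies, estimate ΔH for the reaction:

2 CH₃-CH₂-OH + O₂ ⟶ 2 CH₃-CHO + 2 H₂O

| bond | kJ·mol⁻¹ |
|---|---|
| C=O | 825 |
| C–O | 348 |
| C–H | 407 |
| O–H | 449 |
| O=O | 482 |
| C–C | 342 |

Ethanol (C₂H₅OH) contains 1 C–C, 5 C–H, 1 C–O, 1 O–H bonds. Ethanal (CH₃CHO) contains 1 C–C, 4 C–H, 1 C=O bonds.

Bonds broken (reactants):
  C–C: 2 × 342 = 684
  C–H: 10 × 407 = 4070
  C–O: 2 × 348 = 696
  O–H: 2 × 449 = 898
  O=O: 1 × 482 = 482
  Σ(broken) = 6830 kJ
Bonds formed (products):
  C–C: 2 × 342 = 684
  C–H: 8 × 407 = 3256
  C=O: 2 × 825 = 1650
  O–H: 4 × 449 = 1796
  Σ(formed) = 7386 kJ
ΔH = Σ(broken) − Σ(formed) = 6830 − 7386 = −556 kJ

ΔH ≈ −556 kJ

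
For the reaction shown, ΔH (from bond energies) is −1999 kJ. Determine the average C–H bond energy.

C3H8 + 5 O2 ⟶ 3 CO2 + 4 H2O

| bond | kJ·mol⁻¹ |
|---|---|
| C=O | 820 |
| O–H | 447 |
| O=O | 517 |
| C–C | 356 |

Let D be the C–H bond energy.
Σ(broken) = 2×356 + 8×D + 5×517 = 3297 + 8D
Σ(formed) = 6×820 + 8×447 = 8496
ΔH = Σ(broken) − Σ(formed) = (3297 + 8D) − (8496) = −5199 + 8D
Setting this equal to −1999 kJ gives 8D = 3200, so D = 400 kJ/mol.

D(C–H) ≈ 400 kJ/mol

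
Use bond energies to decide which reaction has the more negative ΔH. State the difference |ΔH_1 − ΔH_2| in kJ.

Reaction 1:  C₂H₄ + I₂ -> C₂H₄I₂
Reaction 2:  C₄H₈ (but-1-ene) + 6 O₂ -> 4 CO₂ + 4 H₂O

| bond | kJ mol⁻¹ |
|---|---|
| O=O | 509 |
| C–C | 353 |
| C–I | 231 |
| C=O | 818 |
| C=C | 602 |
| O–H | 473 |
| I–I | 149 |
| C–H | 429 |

Reaction 2, by 2470 kJ

Reaction 1:
  Bonds broken (reactants):
    C–H: 4 × 429 = 1716
    C=C: 1 × 602 = 602
    I–I: 1 × 149 = 149
    Σ(broken) = 2467 kJ
  Bonds formed (products):
    C–C: 1 × 353 = 353
    C–H: 4 × 429 = 1716
    C–I: 2 × 231 = 462
    Σ(formed) = 2531 kJ
  ΔH_1 = 2467 − 2531 = −64 kJ
Reaction 2:
  Bonds broken (reactants):
    C–C: 2 × 353 = 706
    C–H: 8 × 429 = 3432
    C=C: 1 × 602 = 602
    O=O: 6 × 509 = 3054
    Σ(broken) = 7794 kJ
  Bonds formed (products):
    C=O: 8 × 818 = 6544
    O–H: 8 × 473 = 3784
    Σ(formed) = 10328 kJ
  ΔH_2 = 7794 − 10328 = −2534 kJ
ΔH_1 − ΔH_2 = +2470 kJ, so reaction 2 has the more negative ΔH; |ΔH_1 − ΔH_2| = 2470 kJ.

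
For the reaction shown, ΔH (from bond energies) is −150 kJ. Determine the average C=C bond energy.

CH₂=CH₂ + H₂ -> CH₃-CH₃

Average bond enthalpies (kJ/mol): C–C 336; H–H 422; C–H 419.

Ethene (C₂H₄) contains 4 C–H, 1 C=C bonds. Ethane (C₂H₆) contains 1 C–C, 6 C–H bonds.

Let D be the C=C bond energy.
Σ(broken) = 4×419 + 1×D + 1×422 = 2098 + D
Σ(formed) = 1×336 + 6×419 = 2850
ΔH = Σ(broken) − Σ(formed) = (2098 + D) − (2850) = −752 + D
Setting this equal to −150 kJ gives D = 602 kJ/mol.

D(C=C) ≈ 602 kJ/mol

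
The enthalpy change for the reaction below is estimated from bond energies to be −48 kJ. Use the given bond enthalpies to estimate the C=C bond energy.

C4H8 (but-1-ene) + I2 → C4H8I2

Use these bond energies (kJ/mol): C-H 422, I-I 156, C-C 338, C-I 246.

Let D be the C=C bond energy.
Σ(broken) = 2×338 + 8×422 + 1×D + 1×156 = 4208 + D
Σ(formed) = 3×338 + 8×422 + 2×246 = 4882
ΔH = Σ(broken) − Σ(formed) = (4208 + D) − (4882) = −674 + D
Setting this equal to −48 kJ gives D = 626 kJ/mol.

D(C=C) ≈ 626 kJ/mol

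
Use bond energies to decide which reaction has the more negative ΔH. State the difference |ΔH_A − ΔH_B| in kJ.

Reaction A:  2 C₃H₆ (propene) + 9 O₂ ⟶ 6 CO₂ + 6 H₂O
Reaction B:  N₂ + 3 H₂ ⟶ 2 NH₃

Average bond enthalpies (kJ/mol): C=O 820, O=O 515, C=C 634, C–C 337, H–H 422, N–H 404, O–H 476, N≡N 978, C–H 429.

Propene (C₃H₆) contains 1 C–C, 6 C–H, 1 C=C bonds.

Reaction A, by 3647 kJ

Reaction A:
  Bonds broken (reactants):
    C–C: 2 × 337 = 674
    C–H: 12 × 429 = 5148
    C=C: 2 × 634 = 1268
    O=O: 9 × 515 = 4635
    Σ(broken) = 11725 kJ
  Bonds formed (products):
    C=O: 12 × 820 = 9840
    O–H: 12 × 476 = 5712
    Σ(formed) = 15552 kJ
  ΔH_A = 11725 − 15552 = −3827 kJ
Reaction B:
  Bonds broken (reactants):
    H–H: 3 × 422 = 1266
    N≡N: 1 × 978 = 978
    Σ(broken) = 2244 kJ
  Bonds formed (products):
    N–H: 6 × 404 = 2424
    Σ(formed) = 2424 kJ
  ΔH_B = 2244 − 2424 = −180 kJ
ΔH_A − ΔH_B = −3647 kJ, so reaction A has the more negative ΔH; |ΔH_A − ΔH_B| = 3647 kJ.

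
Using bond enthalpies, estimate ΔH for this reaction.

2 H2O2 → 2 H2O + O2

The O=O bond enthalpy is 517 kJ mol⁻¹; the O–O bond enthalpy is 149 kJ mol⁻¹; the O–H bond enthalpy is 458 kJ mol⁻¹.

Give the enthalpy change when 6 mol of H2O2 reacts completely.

Bonds broken (reactants):
  O–H: 4 × 458 = 1832
  O–O: 2 × 149 = 298
  Σ(broken) = 2130 kJ
Bonds formed (products):
  O–H: 4 × 458 = 1832
  O=O: 1 × 517 = 517
  Σ(formed) = 2349 kJ
ΔH = Σ(broken) − Σ(formed) = 2130 − 2349 = −219 kJ
For 3× the reaction as written: 3 × (−219) = −657 kJ

ΔH = −657 kJ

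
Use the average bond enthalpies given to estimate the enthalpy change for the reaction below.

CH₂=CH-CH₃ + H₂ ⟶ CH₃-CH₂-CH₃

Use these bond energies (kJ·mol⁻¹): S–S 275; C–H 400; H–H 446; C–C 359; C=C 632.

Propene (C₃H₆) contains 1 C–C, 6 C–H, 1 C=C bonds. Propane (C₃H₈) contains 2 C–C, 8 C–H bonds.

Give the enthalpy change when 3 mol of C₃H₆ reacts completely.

Bonds broken (reactants):
  C–C: 1 × 359 = 359
  C–H: 6 × 400 = 2400
  C=C: 1 × 632 = 632
  H–H: 1 × 446 = 446
  Σ(broken) = 3837 kJ
Bonds formed (products):
  C–C: 2 × 359 = 718
  C–H: 8 × 400 = 3200
  Σ(formed) = 3918 kJ
ΔH = Σ(broken) − Σ(formed) = 3837 − 3918 = −81 kJ
For 3× the reaction as written: 3 × (−81) = −243 kJ

ΔH = −243 kJ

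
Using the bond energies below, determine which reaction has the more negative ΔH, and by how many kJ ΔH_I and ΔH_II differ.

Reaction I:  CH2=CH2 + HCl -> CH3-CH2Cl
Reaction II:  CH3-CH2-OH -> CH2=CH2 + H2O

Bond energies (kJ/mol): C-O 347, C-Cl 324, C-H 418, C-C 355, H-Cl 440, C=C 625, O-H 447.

Reaction I, by 80 kJ

Reaction I:
  Bonds broken (reactants):
    C-H: 4 × 418 = 1672
    C=C: 1 × 625 = 625
    H-Cl: 1 × 440 = 440
    Σ(broken) = 2737 kJ
  Bonds formed (products):
    C-C: 1 × 355 = 355
    C-Cl: 1 × 324 = 324
    C-H: 5 × 418 = 2090
    Σ(formed) = 2769 kJ
  ΔH_I = 2737 − 2769 = −32 kJ
Reaction II:
  Bonds broken (reactants):
    C-C: 1 × 355 = 355
    C-H: 5 × 418 = 2090
    C-O: 1 × 347 = 347
    O-H: 1 × 447 = 447
    Σ(broken) = 3239 kJ
  Bonds formed (products):
    C-H: 4 × 418 = 1672
    C=C: 1 × 625 = 625
    O-H: 2 × 447 = 894
    Σ(formed) = 3191 kJ
  ΔH_II = 3239 − 3191 = +48 kJ
ΔH_I − ΔH_II = −80 kJ, so reaction I has the more negative ΔH; |ΔH_I − ΔH_II| = 80 kJ.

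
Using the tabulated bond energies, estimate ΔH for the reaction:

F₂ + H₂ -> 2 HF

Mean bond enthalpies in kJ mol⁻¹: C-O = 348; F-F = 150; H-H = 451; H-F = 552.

ΔH ≈ −503 kJ

Bonds broken (reactants):
  F-F: 1 × 150 = 150
  H-H: 1 × 451 = 451
  Σ(broken) = 601 kJ
Bonds formed (products):
  H-F: 2 × 552 = 1104
  Σ(formed) = 1104 kJ
ΔH = Σ(broken) − Σ(formed) = 601 − 1104 = −503 kJ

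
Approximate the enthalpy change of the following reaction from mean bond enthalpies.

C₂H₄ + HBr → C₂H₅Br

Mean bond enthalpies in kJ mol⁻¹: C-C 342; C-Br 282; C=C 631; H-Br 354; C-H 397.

ΔH ≈ −36 kJ

Bonds broken (reactants):
  C-H: 4 × 397 = 1588
  C=C: 1 × 631 = 631
  H-Br: 1 × 354 = 354
  Σ(broken) = 2573 kJ
Bonds formed (products):
  C-Br: 1 × 282 = 282
  C-C: 1 × 342 = 342
  C-H: 5 × 397 = 1985
  Σ(formed) = 2609 kJ
ΔH = Σ(broken) − Σ(formed) = 2573 − 2609 = −36 kJ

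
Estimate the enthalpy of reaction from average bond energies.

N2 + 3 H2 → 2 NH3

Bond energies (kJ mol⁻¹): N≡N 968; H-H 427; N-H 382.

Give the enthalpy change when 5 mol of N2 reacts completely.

Bonds broken (reactants):
  H-H: 3 × 427 = 1281
  N≡N: 1 × 968 = 968
  Σ(broken) = 2249 kJ
Bonds formed (products):
  N-H: 6 × 382 = 2292
  Σ(formed) = 2292 kJ
ΔH = Σ(broken) − Σ(formed) = 2249 − 2292 = −43 kJ
For 5× the reaction as written: 5 × (−43) = −215 kJ

ΔH = −215 kJ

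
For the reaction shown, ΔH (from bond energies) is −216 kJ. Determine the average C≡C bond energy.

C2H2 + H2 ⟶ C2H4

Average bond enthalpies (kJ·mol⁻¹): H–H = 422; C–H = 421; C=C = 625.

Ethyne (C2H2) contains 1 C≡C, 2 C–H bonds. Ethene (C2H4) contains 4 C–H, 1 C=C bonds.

D(C≡C) ≈ 829 kJ/mol

Let D be the C≡C bond energy.
Σ(broken) = 1×D + 2×421 + 1×422 = 1264 + D
Σ(formed) = 4×421 + 1×625 = 2309
ΔH = Σ(broken) − Σ(formed) = (1264 + D) − (2309) = −1045 + D
Setting this equal to −216 kJ gives D = 829 kJ/mol.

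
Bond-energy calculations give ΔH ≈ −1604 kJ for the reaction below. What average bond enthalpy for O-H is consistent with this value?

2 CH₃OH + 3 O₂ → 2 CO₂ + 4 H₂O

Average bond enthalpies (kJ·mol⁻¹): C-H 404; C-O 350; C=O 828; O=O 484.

Let D be the O-H bond energy.
Σ(broken) = 6×404 + 2×350 + 2×D + 3×484 = 4576 + 2D
Σ(formed) = 4×828 + 8×D = 3312 + 8D
ΔH = Σ(broken) − Σ(formed) = (4576 + 2D) − (3312 + 8D) = +1264 − 6D
Setting this equal to −1604 kJ gives 6D = 2868, so D = 478 kJ/mol.

D(O-H) ≈ 478 kJ/mol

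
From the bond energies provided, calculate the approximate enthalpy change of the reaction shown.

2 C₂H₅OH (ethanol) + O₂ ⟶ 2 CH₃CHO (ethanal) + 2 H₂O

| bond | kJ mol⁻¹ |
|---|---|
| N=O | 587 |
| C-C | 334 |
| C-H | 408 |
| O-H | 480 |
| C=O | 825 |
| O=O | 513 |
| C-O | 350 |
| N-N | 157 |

ΔH ≈ −581 kJ

Bonds broken (reactants):
  C-C: 2 × 334 = 668
  C-H: 10 × 408 = 4080
  C-O: 2 × 350 = 700
  O-H: 2 × 480 = 960
  O=O: 1 × 513 = 513
  Σ(broken) = 6921 kJ
Bonds formed (products):
  C-C: 2 × 334 = 668
  C-H: 8 × 408 = 3264
  C=O: 2 × 825 = 1650
  O-H: 4 × 480 = 1920
  Σ(formed) = 7502 kJ
ΔH = Σ(broken) − Σ(formed) = 6921 − 7502 = −581 kJ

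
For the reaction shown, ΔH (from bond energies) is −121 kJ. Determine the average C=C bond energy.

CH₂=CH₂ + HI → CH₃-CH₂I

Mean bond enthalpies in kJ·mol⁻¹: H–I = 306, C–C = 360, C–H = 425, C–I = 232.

Let D be the C=C bond energy.
Σ(broken) = 4×425 + 1×D + 1×306 = 2006 + D
Σ(formed) = 1×360 + 5×425 + 1×232 = 2717
ΔH = Σ(broken) − Σ(formed) = (2006 + D) − (2717) = −711 + D
Setting this equal to −121 kJ gives D = 590 kJ/mol.

D(C=C) ≈ 590 kJ/mol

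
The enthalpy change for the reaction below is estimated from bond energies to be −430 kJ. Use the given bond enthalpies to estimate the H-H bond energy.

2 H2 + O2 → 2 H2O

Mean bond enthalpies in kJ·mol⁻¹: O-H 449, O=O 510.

Let D be the H-H bond energy.
Σ(broken) = 2×D + 1×510 = 510 + 2D
Σ(formed) = 4×449 = 1796
ΔH = Σ(broken) − Σ(formed) = (510 + 2D) − (1796) = −1286 + 2D
Setting this equal to −430 kJ gives 2D = 856, so D = 428 kJ/mol.

D(H-H) ≈ 428 kJ/mol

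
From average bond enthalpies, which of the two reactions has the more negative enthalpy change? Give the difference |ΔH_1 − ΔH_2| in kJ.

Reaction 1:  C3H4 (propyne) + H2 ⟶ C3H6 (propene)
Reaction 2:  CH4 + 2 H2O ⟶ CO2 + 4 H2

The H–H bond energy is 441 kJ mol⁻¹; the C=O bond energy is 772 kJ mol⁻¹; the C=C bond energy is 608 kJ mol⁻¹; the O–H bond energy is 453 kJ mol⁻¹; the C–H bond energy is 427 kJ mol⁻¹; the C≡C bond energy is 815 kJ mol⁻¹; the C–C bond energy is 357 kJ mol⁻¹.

Reaction 1:
  Bonds broken (reactants):
    C≡C: 1 × 815 = 815
    C–C: 1 × 357 = 357
    C–H: 4 × 427 = 1708
    H–H: 1 × 441 = 441
    Σ(broken) = 3321 kJ
  Bonds formed (products):
    C–C: 1 × 357 = 357
    C–H: 6 × 427 = 2562
    C=C: 1 × 608 = 608
    Σ(formed) = 3527 kJ
  ΔH_1 = 3321 − 3527 = −206 kJ
Reaction 2:
  Bonds broken (reactants):
    C–H: 4 × 427 = 1708
    O–H: 4 × 453 = 1812
    Σ(broken) = 3520 kJ
  Bonds formed (products):
    C=O: 2 × 772 = 1544
    H–H: 4 × 441 = 1764
    Σ(formed) = 3308 kJ
  ΔH_2 = 3520 − 3308 = +212 kJ
ΔH_1 − ΔH_2 = −418 kJ, so reaction 1 has the more negative ΔH; |ΔH_1 − ΔH_2| = 418 kJ.

Reaction 1, by 418 kJ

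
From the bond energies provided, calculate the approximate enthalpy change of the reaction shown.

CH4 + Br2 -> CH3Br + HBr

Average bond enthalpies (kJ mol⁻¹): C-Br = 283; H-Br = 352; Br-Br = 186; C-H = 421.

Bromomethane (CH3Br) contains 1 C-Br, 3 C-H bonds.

ΔH ≈ −28 kJ

Bonds broken (reactants):
  Br-Br: 1 × 186 = 186
  C-H: 4 × 421 = 1684
  Σ(broken) = 1870 kJ
Bonds formed (products):
  C-Br: 1 × 283 = 283
  C-H: 3 × 421 = 1263
  H-Br: 1 × 352 = 352
  Σ(formed) = 1898 kJ
ΔH = Σ(broken) − Σ(formed) = 1870 − 1898 = −28 kJ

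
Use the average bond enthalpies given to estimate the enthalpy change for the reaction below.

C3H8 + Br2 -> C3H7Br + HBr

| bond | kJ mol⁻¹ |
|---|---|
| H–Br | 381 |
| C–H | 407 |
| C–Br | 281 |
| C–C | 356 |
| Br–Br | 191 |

Bonds broken (reactants):
  Br–Br: 1 × 191 = 191
  C–C: 2 × 356 = 712
  C–H: 8 × 407 = 3256
  Σ(broken) = 4159 kJ
Bonds formed (products):
  C–Br: 1 × 281 = 281
  C–C: 2 × 356 = 712
  C–H: 7 × 407 = 2849
  H–Br: 1 × 381 = 381
  Σ(formed) = 4223 kJ
ΔH = Σ(broken) − Σ(formed) = 4159 − 4223 = −64 kJ

ΔH ≈ −64 kJ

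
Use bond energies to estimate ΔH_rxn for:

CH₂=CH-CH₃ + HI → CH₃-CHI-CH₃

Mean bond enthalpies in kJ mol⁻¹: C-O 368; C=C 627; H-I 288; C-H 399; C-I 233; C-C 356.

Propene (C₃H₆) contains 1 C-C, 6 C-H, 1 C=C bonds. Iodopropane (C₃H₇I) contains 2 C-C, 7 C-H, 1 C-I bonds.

ΔH ≈ −73 kJ

Bonds broken (reactants):
  C-C: 1 × 356 = 356
  C-H: 6 × 399 = 2394
  C=C: 1 × 627 = 627
  H-I: 1 × 288 = 288
  Σ(broken) = 3665 kJ
Bonds formed (products):
  C-C: 2 × 356 = 712
  C-H: 7 × 399 = 2793
  C-I: 1 × 233 = 233
  Σ(formed) = 3738 kJ
ΔH = Σ(broken) − Σ(formed) = 3665 − 3738 = −73 kJ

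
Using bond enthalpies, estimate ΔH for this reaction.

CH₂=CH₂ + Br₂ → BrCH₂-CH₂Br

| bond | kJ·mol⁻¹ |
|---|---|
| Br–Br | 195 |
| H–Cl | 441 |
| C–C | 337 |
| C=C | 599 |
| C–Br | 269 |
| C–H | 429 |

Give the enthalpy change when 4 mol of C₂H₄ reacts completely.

Bonds broken (reactants):
  Br–Br: 1 × 195 = 195
  C–H: 4 × 429 = 1716
  C=C: 1 × 599 = 599
  Σ(broken) = 2510 kJ
Bonds formed (products):
  C–Br: 2 × 269 = 538
  C–C: 1 × 337 = 337
  C–H: 4 × 429 = 1716
  Σ(formed) = 2591 kJ
ΔH = Σ(broken) − Σ(formed) = 2510 − 2591 = −81 kJ
For 4× the reaction as written: 4 × (−81) = −324 kJ

ΔH = −324 kJ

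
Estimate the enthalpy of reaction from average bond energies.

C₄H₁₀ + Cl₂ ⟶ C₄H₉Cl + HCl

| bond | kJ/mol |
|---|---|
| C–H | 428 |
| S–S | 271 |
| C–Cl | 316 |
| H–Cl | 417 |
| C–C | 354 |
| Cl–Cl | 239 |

Bonds broken (reactants):
  C–C: 3 × 354 = 1062
  C–H: 10 × 428 = 4280
  Cl–Cl: 1 × 239 = 239
  Σ(broken) = 5581 kJ
Bonds formed (products):
  C–C: 3 × 354 = 1062
  C–Cl: 1 × 316 = 316
  C–H: 9 × 428 = 3852
  H–Cl: 1 × 417 = 417
  Σ(formed) = 5647 kJ
ΔH = Σ(broken) − Σ(formed) = 5581 − 5647 = −66 kJ

ΔH ≈ −66 kJ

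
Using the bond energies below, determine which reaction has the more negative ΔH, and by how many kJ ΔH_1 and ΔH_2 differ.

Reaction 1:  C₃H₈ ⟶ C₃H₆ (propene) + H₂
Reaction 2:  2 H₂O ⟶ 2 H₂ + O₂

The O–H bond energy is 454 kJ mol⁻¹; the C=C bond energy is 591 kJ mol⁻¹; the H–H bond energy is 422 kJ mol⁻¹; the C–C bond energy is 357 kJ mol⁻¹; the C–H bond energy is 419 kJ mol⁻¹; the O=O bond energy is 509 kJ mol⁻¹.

Reaction 1, by 281 kJ

Reaction 1:
  Bonds broken (reactants):
    C–C: 2 × 357 = 714
    C–H: 8 × 419 = 3352
    Σ(broken) = 4066 kJ
  Bonds formed (products):
    C–C: 1 × 357 = 357
    C–H: 6 × 419 = 2514
    C=C: 1 × 591 = 591
    H–H: 1 × 422 = 422
    Σ(formed) = 3884 kJ
  ΔH_1 = 4066 − 3884 = +182 kJ
Reaction 2:
  Bonds broken (reactants):
    O–H: 4 × 454 = 1816
    Σ(broken) = 1816 kJ
  Bonds formed (products):
    H–H: 2 × 422 = 844
    O=O: 1 × 509 = 509
    Σ(formed) = 1353 kJ
  ΔH_2 = 1816 − 1353 = +463 kJ
ΔH_1 − ΔH_2 = −281 kJ, so reaction 1 has the more negative ΔH; |ΔH_1 − ΔH_2| = 281 kJ.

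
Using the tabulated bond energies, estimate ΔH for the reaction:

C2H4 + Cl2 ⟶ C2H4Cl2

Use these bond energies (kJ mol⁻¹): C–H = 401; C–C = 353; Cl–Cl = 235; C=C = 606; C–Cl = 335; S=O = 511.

Bonds broken (reactants):
  C–H: 4 × 401 = 1604
  C=C: 1 × 606 = 606
  Cl–Cl: 1 × 235 = 235
  Σ(broken) = 2445 kJ
Bonds formed (products):
  C–C: 1 × 353 = 353
  C–Cl: 2 × 335 = 670
  C–H: 4 × 401 = 1604
  Σ(formed) = 2627 kJ
ΔH = Σ(broken) − Σ(formed) = 2445 − 2627 = −182 kJ

ΔH ≈ −182 kJ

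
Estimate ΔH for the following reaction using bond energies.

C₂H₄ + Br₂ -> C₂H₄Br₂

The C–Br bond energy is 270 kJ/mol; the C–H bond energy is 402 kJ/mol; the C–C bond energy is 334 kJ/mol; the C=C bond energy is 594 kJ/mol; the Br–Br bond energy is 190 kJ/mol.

Bonds broken (reactants):
  Br–Br: 1 × 190 = 190
  C–H: 4 × 402 = 1608
  C=C: 1 × 594 = 594
  Σ(broken) = 2392 kJ
Bonds formed (products):
  C–Br: 2 × 270 = 540
  C–C: 1 × 334 = 334
  C–H: 4 × 402 = 1608
  Σ(formed) = 2482 kJ
ΔH = Σ(broken) − Σ(formed) = 2392 − 2482 = −90 kJ

ΔH ≈ −90 kJ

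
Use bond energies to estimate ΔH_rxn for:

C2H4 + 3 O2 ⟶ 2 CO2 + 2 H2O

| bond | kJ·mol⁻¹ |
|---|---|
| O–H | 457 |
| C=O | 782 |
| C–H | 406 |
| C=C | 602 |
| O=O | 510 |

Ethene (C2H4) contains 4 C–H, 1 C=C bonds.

ΔH ≈ −1200 kJ

Bonds broken (reactants):
  C–H: 4 × 406 = 1624
  C=C: 1 × 602 = 602
  O=O: 3 × 510 = 1530
  Σ(broken) = 3756 kJ
Bonds formed (products):
  C=O: 4 × 782 = 3128
  O–H: 4 × 457 = 1828
  Σ(formed) = 4956 kJ
ΔH = Σ(broken) − Σ(formed) = 3756 − 4956 = −1200 kJ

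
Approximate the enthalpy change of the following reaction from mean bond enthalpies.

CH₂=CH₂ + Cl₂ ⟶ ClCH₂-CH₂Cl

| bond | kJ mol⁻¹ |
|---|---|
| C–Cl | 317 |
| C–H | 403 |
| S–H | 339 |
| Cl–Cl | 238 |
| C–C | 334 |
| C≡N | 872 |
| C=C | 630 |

Bonds broken (reactants):
  C–H: 4 × 403 = 1612
  C=C: 1 × 630 = 630
  Cl–Cl: 1 × 238 = 238
  Σ(broken) = 2480 kJ
Bonds formed (products):
  C–C: 1 × 334 = 334
  C–Cl: 2 × 317 = 634
  C–H: 4 × 403 = 1612
  Σ(formed) = 2580 kJ
ΔH = Σ(broken) − Σ(formed) = 2480 − 2580 = −100 kJ

ΔH ≈ −100 kJ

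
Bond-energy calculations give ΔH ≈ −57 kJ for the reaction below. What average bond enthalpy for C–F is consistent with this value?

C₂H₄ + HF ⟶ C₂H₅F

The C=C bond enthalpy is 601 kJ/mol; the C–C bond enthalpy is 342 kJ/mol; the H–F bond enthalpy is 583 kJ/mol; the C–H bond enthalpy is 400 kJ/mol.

D(C–F) ≈ 499 kJ/mol

Let D be the C–F bond energy.
Σ(broken) = 4×400 + 1×601 + 1×583 = 2784
Σ(formed) = 1×342 + 1×D + 5×400 = 2342 + D
ΔH = Σ(broken) − Σ(formed) = (2784) − (2342 + D) = +442 − D
Setting this equal to −57 kJ gives D = 499 kJ/mol.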